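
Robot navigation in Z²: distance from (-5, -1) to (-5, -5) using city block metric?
4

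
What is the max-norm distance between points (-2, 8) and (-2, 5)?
3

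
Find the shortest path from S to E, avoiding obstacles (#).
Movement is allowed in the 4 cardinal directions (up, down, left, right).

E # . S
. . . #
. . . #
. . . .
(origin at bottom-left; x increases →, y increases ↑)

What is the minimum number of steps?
5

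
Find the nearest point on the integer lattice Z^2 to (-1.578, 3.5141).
(-2, 4)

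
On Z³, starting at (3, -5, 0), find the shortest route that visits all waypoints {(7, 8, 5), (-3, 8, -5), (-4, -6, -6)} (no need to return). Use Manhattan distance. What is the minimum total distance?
50
(one optimal route: (3, -5, 0) → (-4, -6, -6) → (-3, 8, -5) → (7, 8, 5))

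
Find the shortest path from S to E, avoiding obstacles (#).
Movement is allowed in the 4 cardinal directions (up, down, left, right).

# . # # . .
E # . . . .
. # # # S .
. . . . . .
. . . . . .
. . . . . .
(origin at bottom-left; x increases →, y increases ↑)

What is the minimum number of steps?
7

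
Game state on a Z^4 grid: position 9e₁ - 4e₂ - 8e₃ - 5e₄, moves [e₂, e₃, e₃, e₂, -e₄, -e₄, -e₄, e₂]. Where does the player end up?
(9, -1, -6, -8)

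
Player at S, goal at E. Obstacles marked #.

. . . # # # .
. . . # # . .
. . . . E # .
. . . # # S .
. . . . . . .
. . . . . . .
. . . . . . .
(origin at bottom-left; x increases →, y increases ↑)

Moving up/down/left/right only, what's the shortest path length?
8
(one shortest path: (5, 3) → (5, 2) → (4, 2) → (3, 2) → (2, 2) → (2, 3) → (2, 4) → (3, 4) → (4, 4))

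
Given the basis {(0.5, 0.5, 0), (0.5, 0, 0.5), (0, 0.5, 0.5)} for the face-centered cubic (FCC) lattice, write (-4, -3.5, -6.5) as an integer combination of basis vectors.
-b₁ - 7b₂ - 6b₃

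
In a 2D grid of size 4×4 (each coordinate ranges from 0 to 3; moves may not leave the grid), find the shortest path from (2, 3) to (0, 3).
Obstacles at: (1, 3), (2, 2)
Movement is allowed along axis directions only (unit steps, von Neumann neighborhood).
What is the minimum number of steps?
8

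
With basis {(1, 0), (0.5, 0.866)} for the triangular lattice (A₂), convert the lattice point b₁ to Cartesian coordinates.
(1, 0)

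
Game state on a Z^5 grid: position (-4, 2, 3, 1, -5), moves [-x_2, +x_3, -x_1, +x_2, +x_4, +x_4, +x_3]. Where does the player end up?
(-5, 2, 5, 3, -5)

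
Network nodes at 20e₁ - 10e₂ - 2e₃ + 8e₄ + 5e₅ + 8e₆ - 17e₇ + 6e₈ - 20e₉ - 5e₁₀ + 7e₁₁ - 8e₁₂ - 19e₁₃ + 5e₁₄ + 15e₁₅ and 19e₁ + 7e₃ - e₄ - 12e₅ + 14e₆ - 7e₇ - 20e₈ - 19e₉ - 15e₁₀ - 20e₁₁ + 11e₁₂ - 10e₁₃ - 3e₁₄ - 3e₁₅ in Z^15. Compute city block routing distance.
180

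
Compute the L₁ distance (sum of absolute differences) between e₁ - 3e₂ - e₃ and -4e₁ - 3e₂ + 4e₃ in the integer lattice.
10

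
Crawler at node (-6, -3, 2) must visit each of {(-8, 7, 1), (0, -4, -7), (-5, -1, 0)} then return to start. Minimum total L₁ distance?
56
(one optimal route: (-6, -3, 2) → (-8, 7, 1) → (-5, -1, 0) → (0, -4, -7) → (-6, -3, 2))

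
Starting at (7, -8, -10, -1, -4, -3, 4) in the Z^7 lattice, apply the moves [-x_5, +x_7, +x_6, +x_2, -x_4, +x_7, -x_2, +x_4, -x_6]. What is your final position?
(7, -8, -10, -1, -5, -3, 6)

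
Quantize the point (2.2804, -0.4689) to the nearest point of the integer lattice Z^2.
(2, 0)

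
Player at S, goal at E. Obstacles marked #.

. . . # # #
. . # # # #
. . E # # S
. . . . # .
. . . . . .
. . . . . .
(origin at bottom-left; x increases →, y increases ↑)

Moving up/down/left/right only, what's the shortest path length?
7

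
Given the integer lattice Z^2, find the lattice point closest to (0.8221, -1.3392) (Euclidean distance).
(1, -1)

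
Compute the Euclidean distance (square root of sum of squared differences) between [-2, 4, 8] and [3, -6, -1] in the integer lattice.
14.3527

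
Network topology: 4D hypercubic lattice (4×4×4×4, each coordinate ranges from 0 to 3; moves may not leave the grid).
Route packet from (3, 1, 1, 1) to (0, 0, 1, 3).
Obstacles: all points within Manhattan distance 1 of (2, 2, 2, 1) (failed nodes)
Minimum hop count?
6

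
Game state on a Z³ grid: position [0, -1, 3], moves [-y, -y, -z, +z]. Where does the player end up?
(0, -3, 3)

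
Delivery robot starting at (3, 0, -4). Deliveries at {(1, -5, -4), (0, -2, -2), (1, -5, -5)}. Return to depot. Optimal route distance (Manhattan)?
22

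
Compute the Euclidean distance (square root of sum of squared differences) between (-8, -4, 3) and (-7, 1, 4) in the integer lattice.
5.19615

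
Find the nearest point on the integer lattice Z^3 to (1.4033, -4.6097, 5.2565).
(1, -5, 5)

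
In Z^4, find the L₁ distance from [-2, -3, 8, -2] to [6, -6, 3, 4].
22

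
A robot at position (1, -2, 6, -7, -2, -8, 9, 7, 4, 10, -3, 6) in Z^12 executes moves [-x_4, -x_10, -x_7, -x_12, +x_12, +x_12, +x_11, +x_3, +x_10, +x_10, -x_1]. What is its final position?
(0, -2, 7, -8, -2, -8, 8, 7, 4, 11, -2, 7)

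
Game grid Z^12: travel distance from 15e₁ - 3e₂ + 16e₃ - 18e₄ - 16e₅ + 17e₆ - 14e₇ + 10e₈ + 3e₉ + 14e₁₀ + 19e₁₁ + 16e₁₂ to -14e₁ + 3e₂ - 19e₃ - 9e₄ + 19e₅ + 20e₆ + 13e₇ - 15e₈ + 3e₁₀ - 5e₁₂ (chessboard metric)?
35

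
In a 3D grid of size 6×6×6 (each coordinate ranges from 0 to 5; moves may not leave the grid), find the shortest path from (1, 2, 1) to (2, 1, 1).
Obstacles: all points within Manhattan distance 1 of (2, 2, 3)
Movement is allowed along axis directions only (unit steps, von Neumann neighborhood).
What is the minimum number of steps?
2
(one shortest path: (1, 2, 1) → (2, 2, 1) → (2, 1, 1))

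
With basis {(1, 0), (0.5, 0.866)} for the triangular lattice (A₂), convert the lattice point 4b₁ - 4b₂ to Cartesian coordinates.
(2, -3.464)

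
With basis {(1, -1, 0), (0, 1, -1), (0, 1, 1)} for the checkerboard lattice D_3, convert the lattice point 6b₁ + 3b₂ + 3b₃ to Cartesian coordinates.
(6, 0, 0)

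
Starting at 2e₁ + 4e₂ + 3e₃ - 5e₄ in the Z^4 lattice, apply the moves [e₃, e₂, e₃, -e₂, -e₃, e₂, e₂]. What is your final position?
(2, 6, 4, -5)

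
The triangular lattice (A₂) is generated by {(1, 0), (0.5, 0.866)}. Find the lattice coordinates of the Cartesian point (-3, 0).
-3b₁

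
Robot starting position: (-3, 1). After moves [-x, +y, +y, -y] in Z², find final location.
(-4, 2)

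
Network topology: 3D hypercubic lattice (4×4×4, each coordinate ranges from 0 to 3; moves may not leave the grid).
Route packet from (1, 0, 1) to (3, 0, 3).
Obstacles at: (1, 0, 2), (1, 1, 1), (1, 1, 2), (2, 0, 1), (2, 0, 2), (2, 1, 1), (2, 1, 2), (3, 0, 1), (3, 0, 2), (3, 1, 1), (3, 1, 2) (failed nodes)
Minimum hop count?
6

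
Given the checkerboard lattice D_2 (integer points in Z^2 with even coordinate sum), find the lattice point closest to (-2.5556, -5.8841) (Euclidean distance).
(-2, -6)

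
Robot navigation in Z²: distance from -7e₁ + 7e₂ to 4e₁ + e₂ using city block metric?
17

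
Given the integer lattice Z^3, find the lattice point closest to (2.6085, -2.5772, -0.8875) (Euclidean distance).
(3, -3, -1)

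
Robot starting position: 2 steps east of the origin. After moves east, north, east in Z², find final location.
(4, 1)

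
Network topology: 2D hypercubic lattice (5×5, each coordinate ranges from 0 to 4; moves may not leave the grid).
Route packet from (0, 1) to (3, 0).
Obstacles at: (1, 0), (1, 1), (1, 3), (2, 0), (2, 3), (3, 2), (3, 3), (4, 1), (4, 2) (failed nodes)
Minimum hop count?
6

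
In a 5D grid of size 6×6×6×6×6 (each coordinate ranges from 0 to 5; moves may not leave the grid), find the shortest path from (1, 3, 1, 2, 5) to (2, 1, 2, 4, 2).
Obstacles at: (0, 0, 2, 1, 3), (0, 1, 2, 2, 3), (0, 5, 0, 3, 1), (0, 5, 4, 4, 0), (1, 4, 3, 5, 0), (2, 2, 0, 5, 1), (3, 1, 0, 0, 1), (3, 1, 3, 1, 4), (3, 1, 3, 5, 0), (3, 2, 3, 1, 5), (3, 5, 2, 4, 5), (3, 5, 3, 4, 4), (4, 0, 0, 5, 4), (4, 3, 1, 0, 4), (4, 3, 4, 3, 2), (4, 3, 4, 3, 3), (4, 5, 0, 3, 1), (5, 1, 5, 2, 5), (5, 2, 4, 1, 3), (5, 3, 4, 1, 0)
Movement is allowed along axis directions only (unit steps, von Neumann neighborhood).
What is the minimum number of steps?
9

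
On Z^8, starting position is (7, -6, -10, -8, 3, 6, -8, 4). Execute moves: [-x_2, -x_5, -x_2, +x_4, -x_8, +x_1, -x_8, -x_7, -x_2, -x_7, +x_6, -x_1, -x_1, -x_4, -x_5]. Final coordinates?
(6, -9, -10, -8, 1, 7, -10, 2)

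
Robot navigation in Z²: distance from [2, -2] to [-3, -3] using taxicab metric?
6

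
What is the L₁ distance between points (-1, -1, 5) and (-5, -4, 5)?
7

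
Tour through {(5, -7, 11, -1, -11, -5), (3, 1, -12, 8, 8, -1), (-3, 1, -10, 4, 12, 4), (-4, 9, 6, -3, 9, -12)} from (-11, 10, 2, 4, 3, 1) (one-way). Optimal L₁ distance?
175
(one optimal route: (-11, 10, 2, 4, 3, 1) → (-4, 9, 6, -3, 9, -12) → (-3, 1, -10, 4, 12, 4) → (3, 1, -12, 8, 8, -1) → (5, -7, 11, -1, -11, -5))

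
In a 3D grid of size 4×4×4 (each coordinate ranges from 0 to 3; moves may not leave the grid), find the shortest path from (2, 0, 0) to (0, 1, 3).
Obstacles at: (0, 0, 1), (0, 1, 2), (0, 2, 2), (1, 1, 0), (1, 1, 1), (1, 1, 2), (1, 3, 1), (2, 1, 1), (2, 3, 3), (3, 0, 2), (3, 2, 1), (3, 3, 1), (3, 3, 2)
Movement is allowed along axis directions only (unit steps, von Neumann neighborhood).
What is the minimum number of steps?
6
(one shortest path: (2, 0, 0) → (1, 0, 0) → (1, 0, 1) → (1, 0, 2) → (0, 0, 2) → (0, 0, 3) → (0, 1, 3))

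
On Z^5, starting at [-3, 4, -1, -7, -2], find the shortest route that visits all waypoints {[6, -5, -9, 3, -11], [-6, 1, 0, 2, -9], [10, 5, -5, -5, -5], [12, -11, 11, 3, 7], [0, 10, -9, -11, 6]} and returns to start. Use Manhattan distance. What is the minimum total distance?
222
(one optimal route: (-3, 4, -1, -7, -2) → (-6, 1, 0, 2, -9) → (6, -5, -9, 3, -11) → (12, -11, 11, 3, 7) → (10, 5, -5, -5, -5) → (0, 10, -9, -11, 6) → (-3, 4, -1, -7, -2))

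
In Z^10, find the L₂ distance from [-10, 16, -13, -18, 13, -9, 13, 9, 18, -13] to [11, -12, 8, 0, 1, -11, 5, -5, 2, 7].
55.263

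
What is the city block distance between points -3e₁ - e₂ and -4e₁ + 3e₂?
5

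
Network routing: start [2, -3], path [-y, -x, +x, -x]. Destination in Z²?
(1, -4)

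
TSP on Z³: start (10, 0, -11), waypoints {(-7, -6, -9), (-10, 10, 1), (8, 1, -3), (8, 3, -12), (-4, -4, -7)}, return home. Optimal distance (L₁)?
106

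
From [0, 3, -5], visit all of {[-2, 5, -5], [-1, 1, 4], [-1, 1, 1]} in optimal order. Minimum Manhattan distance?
18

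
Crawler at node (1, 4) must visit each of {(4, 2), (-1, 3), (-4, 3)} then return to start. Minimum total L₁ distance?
20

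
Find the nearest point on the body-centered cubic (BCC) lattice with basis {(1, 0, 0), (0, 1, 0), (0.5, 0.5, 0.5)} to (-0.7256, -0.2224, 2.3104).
(-0.5, -0.5, 2.5)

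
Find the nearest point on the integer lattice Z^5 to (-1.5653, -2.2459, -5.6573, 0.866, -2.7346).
(-2, -2, -6, 1, -3)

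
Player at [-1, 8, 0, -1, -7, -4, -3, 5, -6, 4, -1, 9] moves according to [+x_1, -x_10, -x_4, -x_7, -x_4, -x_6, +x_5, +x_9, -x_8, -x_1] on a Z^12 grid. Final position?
(-1, 8, 0, -3, -6, -5, -4, 4, -5, 3, -1, 9)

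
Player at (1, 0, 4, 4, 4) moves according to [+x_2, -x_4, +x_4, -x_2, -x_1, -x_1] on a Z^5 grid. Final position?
(-1, 0, 4, 4, 4)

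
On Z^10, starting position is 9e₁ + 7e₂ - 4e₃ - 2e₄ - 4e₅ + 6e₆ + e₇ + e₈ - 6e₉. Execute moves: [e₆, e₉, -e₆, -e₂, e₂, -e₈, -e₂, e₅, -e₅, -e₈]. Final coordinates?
(9, 6, -4, -2, -4, 6, 1, -1, -5, 0)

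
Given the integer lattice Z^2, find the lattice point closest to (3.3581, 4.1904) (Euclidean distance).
(3, 4)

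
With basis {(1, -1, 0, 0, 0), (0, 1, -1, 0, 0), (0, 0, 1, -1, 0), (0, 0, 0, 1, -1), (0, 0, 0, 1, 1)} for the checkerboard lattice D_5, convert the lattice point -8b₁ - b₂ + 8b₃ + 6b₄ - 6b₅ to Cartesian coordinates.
(-8, 7, 9, -8, -12)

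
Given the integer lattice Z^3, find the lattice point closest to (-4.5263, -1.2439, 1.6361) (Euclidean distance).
(-5, -1, 2)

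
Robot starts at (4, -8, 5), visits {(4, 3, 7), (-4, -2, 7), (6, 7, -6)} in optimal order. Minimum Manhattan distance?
48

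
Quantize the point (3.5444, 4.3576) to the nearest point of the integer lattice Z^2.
(4, 4)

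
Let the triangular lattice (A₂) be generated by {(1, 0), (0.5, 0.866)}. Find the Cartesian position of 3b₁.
(3, 0)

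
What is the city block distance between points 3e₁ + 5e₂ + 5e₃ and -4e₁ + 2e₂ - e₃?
16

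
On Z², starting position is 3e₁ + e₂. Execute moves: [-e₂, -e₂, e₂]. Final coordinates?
(3, 0)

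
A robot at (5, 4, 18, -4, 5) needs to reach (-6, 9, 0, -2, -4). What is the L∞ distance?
18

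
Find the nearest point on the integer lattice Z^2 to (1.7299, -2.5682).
(2, -3)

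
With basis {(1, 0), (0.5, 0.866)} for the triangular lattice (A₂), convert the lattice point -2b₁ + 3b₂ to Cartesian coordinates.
(-0.5, 2.598)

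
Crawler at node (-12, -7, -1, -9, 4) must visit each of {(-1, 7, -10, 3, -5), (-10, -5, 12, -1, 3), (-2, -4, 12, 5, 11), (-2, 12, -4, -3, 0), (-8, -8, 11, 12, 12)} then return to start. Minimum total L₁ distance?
190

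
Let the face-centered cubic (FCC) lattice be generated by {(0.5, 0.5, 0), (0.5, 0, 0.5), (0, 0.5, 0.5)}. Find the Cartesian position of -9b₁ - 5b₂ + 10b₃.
(-7, 0.5, 2.5)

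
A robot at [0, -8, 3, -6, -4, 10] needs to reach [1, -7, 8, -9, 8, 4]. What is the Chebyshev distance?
12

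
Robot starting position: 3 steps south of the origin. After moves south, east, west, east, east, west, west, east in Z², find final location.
(1, -4)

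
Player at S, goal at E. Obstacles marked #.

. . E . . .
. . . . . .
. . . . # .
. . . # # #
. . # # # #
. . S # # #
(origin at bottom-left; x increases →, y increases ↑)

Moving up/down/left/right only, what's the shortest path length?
7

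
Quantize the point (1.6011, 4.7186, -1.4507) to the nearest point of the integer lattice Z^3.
(2, 5, -1)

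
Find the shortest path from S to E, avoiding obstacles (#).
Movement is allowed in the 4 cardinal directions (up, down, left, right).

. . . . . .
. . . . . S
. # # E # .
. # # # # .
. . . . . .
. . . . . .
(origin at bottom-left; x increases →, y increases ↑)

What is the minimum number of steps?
3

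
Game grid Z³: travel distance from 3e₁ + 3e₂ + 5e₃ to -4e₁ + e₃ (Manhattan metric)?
14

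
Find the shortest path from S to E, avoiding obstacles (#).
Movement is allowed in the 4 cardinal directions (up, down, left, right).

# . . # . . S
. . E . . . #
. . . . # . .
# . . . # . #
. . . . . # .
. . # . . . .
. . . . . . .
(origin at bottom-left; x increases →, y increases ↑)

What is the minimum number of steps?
5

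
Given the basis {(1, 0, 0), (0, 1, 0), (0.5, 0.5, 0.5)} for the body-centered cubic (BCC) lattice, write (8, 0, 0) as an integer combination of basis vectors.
8b₁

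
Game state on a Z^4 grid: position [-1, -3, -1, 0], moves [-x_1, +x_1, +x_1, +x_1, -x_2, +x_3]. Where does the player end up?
(1, -4, 0, 0)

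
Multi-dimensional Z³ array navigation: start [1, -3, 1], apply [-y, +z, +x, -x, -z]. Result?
(1, -4, 1)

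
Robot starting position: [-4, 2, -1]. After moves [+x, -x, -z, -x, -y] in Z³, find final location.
(-5, 1, -2)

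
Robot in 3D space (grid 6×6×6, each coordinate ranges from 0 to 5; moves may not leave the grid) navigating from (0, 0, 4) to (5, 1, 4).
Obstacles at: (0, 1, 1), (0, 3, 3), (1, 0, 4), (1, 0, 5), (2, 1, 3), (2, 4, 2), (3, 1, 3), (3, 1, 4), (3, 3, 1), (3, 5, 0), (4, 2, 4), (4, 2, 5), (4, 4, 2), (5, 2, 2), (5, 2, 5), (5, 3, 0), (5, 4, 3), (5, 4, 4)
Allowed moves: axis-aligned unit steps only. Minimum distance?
8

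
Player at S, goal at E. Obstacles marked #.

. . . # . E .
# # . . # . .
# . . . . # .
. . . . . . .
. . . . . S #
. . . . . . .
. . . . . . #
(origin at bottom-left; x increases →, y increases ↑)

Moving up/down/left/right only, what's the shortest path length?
6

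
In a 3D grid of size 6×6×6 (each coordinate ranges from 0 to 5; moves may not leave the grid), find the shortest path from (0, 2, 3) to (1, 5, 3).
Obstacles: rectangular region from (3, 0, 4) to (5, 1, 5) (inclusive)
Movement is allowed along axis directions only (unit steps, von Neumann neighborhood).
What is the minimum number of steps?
4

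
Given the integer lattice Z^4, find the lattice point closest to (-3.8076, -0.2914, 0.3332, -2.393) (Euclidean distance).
(-4, 0, 0, -2)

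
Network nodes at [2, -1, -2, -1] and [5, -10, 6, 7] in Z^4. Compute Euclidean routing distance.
14.7648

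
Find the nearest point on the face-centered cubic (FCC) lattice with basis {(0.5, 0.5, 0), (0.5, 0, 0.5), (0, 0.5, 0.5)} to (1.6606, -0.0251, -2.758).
(1.5, 0, -2.5)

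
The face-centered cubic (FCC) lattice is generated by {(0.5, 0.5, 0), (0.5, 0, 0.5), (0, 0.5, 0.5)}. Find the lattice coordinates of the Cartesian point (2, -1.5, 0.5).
4b₂ - 3b₃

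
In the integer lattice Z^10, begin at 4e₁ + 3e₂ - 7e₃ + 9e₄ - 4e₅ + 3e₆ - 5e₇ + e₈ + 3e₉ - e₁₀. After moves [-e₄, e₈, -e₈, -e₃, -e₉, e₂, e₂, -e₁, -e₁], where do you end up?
(2, 5, -8, 8, -4, 3, -5, 1, 2, -1)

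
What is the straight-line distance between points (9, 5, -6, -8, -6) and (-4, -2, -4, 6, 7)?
24.2281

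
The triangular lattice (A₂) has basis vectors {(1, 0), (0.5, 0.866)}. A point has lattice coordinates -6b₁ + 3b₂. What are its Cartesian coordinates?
(-4.5, 2.598)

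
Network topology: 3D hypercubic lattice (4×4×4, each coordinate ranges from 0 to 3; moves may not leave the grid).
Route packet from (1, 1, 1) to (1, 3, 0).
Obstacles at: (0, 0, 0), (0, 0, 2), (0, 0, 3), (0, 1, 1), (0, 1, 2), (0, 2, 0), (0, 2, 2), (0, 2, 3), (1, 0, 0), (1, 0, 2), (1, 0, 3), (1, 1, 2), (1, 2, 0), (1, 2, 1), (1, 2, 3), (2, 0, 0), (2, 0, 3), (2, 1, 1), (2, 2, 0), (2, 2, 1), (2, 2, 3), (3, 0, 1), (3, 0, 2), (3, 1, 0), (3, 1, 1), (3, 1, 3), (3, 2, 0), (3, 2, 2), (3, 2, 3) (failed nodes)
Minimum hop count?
9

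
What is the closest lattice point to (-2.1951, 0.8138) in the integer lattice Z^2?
(-2, 1)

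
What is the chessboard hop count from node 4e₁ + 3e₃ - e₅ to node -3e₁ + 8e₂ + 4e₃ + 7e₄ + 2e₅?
8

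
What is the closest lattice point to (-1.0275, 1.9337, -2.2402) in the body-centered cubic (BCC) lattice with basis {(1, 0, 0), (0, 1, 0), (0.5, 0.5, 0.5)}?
(-1, 2, -2)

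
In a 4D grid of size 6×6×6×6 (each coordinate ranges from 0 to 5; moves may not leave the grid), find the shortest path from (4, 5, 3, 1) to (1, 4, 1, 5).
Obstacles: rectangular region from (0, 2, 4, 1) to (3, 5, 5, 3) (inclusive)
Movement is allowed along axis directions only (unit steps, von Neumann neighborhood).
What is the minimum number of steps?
10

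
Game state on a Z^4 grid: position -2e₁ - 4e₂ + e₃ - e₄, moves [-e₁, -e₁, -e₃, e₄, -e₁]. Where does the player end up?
(-5, -4, 0, 0)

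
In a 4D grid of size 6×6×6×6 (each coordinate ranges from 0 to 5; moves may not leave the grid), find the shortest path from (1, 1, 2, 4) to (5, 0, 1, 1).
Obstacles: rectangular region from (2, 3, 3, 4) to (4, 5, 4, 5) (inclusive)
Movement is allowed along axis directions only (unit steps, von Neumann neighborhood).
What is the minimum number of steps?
9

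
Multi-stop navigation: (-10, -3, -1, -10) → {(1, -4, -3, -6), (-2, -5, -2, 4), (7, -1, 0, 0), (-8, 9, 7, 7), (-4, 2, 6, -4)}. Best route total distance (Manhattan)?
99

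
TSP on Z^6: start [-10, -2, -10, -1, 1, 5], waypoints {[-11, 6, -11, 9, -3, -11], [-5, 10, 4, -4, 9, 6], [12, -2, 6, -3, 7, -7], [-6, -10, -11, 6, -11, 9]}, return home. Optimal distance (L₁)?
252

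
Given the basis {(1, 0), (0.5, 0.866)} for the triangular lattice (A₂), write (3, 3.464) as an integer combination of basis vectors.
b₁ + 4b₂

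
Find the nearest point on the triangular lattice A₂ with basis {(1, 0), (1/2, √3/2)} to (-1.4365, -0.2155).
(-1, 0)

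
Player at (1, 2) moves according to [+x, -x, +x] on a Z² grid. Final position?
(2, 2)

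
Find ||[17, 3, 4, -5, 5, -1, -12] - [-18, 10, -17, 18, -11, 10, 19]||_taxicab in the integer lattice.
144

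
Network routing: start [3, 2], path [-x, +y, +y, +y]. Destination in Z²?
(2, 5)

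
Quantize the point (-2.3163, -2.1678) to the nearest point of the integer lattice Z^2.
(-2, -2)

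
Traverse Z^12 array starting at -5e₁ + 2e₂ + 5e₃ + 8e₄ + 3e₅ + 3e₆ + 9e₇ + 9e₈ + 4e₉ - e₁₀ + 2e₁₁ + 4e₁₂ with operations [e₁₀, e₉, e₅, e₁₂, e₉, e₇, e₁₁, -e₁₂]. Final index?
(-5, 2, 5, 8, 4, 3, 10, 9, 6, 0, 3, 4)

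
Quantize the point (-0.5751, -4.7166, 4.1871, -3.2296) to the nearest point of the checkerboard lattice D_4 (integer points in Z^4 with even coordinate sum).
(0, -5, 4, -3)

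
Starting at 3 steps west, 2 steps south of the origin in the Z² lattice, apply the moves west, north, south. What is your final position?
(-4, -2)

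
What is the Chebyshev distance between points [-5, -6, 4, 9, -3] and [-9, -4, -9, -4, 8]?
13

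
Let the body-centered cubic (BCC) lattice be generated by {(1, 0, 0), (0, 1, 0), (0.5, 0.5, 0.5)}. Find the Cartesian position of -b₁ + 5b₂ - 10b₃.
(-6, 0, -5)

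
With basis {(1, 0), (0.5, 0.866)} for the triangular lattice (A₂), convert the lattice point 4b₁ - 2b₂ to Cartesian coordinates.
(3, -1.732)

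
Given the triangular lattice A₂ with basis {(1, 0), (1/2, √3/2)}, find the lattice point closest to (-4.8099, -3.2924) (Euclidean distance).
(-5, -3.464)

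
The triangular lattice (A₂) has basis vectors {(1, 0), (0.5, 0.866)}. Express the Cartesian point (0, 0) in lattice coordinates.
0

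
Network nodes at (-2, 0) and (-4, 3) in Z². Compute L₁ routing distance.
5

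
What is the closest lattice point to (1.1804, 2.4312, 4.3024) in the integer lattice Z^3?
(1, 2, 4)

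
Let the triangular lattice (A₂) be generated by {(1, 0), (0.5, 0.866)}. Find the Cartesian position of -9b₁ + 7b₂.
(-5.5, 6.062)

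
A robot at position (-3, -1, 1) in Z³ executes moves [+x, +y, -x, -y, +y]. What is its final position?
(-3, 0, 1)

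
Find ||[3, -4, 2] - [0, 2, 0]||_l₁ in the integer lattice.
11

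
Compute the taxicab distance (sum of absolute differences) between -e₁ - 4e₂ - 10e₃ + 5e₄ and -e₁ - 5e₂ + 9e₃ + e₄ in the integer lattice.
24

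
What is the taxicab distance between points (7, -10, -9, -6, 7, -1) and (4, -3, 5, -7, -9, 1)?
43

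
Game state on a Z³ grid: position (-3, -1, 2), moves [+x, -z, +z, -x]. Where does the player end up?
(-3, -1, 2)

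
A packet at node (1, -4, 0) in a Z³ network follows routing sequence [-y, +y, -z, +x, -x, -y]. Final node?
(1, -5, -1)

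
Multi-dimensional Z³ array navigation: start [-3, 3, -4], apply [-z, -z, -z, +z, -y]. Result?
(-3, 2, -6)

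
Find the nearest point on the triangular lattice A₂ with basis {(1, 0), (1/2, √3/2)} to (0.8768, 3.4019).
(1, 3.464)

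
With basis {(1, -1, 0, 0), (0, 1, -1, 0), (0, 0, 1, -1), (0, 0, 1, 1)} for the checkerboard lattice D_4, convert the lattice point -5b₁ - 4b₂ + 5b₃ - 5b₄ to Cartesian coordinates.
(-5, 1, 4, -10)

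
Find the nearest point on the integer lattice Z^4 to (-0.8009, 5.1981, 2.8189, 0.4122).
(-1, 5, 3, 0)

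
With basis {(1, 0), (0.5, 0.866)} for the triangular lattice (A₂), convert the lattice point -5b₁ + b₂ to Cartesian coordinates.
(-4.5, 0.866)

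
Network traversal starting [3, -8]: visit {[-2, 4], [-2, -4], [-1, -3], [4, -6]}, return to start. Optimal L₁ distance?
36
(one optimal route: (3, -8) → (-2, -4) → (-2, 4) → (-1, -3) → (4, -6) → (3, -8))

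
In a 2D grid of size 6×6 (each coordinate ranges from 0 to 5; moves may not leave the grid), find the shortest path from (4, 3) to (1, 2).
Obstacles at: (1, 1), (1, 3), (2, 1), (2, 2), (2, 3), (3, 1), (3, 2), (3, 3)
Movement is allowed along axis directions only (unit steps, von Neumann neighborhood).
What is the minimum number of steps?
8
(one shortest path: (4, 3) → (4, 4) → (3, 4) → (2, 4) → (1, 4) → (0, 4) → (0, 3) → (0, 2) → (1, 2))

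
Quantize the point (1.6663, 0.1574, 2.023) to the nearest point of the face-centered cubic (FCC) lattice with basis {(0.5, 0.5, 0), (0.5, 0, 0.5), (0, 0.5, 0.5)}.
(2, 0, 2)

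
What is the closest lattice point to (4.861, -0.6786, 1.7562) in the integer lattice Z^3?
(5, -1, 2)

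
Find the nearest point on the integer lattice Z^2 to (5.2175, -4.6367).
(5, -5)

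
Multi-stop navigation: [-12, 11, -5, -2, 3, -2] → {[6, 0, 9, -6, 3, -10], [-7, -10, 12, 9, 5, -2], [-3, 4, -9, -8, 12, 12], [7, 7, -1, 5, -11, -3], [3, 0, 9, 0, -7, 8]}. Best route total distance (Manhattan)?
250
(one optimal route: (-12, 11, -5, -2, 3, -2) → (-3, 4, -9, -8, 12, 12) → (7, 7, -1, 5, -11, -3) → (3, 0, 9, 0, -7, 8) → (6, 0, 9, -6, 3, -10) → (-7, -10, 12, 9, 5, -2))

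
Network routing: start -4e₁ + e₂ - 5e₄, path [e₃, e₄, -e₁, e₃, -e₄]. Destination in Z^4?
(-5, 1, 2, -5)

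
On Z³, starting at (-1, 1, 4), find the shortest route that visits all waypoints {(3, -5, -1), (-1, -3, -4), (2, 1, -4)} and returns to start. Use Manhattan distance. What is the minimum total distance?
42
(one optimal route: (-1, 1, 4) → (3, -5, -1) → (-1, -3, -4) → (2, 1, -4) → (-1, 1, 4))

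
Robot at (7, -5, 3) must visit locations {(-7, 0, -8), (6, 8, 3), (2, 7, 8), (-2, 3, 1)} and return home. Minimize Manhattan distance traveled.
86
(one optimal route: (7, -5, 3) → (-7, 0, -8) → (-2, 3, 1) → (2, 7, 8) → (6, 8, 3) → (7, -5, 3))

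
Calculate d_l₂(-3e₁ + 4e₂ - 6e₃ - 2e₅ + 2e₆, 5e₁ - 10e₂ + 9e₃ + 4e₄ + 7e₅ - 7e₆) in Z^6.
25.7488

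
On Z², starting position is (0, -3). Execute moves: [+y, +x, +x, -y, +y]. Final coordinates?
(2, -2)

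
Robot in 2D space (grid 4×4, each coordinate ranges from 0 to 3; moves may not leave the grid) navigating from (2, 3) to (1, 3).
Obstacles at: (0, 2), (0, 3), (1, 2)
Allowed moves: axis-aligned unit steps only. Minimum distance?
1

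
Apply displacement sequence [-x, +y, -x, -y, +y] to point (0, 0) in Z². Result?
(-2, 1)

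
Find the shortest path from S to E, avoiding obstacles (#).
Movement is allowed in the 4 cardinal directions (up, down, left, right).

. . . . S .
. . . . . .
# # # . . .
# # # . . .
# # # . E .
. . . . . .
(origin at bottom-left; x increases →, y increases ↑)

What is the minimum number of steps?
4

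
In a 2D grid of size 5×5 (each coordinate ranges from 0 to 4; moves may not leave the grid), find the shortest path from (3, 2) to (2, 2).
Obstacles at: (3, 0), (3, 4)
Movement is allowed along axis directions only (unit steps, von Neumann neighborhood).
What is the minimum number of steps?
1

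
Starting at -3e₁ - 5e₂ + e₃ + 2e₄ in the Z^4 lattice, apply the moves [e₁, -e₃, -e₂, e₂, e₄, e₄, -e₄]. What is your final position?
(-2, -5, 0, 3)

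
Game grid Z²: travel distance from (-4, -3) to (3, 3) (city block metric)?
13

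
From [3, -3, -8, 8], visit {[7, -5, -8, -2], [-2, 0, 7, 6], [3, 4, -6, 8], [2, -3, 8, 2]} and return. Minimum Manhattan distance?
88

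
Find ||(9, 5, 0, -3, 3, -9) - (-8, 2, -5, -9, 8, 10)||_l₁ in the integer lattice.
55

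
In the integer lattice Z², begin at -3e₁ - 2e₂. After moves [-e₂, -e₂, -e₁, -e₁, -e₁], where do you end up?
(-6, -4)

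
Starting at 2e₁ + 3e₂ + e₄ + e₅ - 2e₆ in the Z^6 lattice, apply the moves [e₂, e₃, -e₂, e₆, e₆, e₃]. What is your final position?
(2, 3, 2, 1, 1, 0)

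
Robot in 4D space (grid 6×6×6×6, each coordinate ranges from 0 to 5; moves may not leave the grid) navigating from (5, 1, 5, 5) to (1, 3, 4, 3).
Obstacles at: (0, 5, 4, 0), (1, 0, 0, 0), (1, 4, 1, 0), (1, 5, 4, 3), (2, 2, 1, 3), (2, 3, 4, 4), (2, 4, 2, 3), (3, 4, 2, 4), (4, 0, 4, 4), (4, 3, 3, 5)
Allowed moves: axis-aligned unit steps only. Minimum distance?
9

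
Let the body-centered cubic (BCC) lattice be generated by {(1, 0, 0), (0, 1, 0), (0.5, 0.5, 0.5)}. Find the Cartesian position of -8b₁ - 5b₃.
(-10.5, -2.5, -2.5)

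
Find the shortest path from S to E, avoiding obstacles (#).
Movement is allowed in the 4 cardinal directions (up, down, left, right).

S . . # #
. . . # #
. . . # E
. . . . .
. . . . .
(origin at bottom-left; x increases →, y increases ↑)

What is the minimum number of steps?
8
(one shortest path: (0, 4) → (1, 4) → (2, 4) → (2, 3) → (2, 2) → (2, 1) → (3, 1) → (4, 1) → (4, 2))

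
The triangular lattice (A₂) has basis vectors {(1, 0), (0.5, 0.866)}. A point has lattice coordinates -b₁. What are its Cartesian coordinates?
(-1, 0)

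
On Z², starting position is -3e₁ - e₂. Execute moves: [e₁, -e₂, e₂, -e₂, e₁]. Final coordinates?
(-1, -2)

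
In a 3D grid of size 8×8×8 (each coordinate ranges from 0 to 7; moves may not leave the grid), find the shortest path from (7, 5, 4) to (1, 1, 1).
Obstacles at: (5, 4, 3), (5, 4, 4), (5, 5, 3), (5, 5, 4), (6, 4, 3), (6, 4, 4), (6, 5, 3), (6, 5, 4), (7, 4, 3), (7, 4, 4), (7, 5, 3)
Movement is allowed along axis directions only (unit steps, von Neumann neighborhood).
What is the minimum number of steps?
15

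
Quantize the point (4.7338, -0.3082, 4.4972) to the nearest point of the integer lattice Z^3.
(5, 0, 4)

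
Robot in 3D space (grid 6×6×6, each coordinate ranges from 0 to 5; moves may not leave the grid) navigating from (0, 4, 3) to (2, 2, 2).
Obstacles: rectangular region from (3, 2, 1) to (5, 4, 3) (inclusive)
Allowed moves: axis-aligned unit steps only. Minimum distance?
5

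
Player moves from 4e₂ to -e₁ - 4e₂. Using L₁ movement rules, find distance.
9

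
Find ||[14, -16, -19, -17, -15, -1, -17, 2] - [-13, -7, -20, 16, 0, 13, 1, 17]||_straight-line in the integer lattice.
53.5724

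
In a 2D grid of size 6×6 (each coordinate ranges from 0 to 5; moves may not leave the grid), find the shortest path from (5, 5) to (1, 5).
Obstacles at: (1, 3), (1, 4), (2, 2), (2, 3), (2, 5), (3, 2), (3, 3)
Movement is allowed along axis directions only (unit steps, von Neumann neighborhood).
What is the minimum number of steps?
14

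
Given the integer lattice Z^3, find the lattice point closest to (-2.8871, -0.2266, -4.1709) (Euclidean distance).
(-3, 0, -4)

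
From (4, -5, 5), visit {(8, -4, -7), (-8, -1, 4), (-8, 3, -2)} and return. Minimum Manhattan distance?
72
(one optimal route: (4, -5, 5) → (8, -4, -7) → (-8, 3, -2) → (-8, -1, 4) → (4, -5, 5))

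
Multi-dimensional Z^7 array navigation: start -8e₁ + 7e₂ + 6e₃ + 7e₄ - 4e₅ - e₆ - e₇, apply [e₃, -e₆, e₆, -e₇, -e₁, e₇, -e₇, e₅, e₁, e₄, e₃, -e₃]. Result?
(-8, 7, 7, 8, -3, -1, -2)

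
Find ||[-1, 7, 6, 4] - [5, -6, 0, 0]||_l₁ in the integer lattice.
29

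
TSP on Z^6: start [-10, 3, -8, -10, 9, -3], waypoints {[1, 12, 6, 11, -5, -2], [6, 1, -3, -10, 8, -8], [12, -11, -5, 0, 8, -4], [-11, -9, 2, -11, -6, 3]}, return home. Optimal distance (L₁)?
244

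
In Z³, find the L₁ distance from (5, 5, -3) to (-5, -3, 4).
25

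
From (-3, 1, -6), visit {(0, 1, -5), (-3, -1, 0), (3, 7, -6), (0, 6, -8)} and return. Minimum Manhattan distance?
44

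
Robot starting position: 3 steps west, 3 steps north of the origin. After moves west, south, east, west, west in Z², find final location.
(-5, 2)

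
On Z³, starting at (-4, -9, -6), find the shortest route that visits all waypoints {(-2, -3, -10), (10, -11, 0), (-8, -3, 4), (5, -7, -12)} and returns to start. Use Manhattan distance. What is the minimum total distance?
96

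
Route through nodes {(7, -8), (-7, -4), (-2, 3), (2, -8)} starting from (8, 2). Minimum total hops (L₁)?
41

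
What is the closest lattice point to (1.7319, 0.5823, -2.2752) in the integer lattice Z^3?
(2, 1, -2)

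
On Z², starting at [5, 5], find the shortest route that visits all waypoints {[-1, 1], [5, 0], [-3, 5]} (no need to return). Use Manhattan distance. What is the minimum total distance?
18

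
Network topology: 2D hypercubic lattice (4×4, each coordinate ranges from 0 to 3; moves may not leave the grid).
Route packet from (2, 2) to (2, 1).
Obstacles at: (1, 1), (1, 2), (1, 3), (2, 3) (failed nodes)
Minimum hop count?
1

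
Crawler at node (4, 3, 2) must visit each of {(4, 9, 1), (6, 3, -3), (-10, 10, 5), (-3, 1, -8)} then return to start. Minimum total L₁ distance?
78
(one optimal route: (4, 3, 2) → (4, 9, 1) → (-10, 10, 5) → (-3, 1, -8) → (6, 3, -3) → (4, 3, 2))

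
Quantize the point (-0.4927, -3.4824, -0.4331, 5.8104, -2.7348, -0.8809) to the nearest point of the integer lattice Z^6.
(0, -3, 0, 6, -3, -1)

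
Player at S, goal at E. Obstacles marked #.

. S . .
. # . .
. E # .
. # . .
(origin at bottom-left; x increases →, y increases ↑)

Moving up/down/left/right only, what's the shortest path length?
4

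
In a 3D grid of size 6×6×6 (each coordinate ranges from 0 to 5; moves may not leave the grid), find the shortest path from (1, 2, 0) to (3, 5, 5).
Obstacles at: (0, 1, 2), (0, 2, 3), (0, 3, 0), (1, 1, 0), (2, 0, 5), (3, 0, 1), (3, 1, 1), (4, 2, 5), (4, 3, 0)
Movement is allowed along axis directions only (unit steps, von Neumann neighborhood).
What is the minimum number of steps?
10
(one shortest path: (1, 2, 0) → (2, 2, 0) → (3, 2, 0) → (3, 3, 0) → (3, 4, 0) → (3, 5, 0) → (3, 5, 1) → (3, 5, 2) → (3, 5, 3) → (3, 5, 4) → (3, 5, 5))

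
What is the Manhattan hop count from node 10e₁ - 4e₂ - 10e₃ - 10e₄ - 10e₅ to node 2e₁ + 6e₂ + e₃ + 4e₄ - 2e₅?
51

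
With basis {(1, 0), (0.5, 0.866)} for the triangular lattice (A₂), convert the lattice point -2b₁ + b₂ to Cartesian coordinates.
(-1.5, 0.866)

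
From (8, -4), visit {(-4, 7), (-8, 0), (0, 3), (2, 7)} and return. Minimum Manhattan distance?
58
(one optimal route: (8, -4) → (-8, 0) → (-4, 7) → (2, 7) → (0, 3) → (8, -4))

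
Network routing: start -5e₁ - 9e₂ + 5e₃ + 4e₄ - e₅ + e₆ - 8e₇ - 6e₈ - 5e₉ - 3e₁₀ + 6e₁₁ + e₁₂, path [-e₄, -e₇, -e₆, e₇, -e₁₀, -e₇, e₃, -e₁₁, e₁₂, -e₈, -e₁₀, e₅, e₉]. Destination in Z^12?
(-5, -9, 6, 3, 0, 0, -9, -7, -4, -5, 5, 2)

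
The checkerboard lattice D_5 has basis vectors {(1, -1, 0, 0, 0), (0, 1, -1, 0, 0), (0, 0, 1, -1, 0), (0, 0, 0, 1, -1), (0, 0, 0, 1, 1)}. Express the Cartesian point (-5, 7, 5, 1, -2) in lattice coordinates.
-5b₁ + 2b₂ + 7b₃ + 5b₄ + 3b₅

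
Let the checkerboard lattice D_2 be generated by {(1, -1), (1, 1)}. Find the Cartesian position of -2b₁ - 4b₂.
(-6, -2)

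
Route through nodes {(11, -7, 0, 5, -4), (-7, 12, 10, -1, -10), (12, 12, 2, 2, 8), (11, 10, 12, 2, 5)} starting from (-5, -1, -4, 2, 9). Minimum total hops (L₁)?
135
(one optimal route: (-5, -1, -4, 2, 9) → (11, -7, 0, 5, -4) → (12, 12, 2, 2, 8) → (11, 10, 12, 2, 5) → (-7, 12, 10, -1, -10))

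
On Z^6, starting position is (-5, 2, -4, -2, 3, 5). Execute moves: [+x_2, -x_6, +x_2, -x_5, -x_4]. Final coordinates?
(-5, 4, -4, -3, 2, 4)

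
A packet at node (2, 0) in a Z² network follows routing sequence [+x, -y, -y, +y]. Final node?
(3, -1)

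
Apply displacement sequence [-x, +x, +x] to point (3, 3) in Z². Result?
(4, 3)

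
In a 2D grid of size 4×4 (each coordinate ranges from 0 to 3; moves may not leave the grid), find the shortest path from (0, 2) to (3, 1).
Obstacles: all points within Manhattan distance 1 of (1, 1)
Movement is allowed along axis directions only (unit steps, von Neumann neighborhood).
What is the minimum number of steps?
6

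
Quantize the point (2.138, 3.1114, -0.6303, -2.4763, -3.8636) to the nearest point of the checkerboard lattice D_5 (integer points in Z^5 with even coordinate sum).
(2, 3, -1, -2, -4)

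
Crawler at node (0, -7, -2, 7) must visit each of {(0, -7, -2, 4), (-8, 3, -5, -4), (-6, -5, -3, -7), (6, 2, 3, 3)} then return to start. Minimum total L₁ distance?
92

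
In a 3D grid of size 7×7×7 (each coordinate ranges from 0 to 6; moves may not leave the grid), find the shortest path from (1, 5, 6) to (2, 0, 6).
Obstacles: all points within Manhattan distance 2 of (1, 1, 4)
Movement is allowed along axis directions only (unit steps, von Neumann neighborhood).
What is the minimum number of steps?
6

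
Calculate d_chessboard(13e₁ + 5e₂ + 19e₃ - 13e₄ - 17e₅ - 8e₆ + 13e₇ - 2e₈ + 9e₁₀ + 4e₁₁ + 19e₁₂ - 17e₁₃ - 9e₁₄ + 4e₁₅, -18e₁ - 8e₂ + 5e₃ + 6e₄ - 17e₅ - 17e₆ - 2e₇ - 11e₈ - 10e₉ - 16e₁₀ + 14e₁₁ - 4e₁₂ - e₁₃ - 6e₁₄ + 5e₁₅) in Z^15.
31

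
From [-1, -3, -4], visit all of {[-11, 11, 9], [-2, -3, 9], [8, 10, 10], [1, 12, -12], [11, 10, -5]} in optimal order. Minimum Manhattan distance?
95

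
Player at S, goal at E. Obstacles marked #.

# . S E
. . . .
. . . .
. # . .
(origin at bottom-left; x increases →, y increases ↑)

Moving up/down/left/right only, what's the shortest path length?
1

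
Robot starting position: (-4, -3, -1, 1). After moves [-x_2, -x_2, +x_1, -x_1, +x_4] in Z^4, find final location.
(-4, -5, -1, 2)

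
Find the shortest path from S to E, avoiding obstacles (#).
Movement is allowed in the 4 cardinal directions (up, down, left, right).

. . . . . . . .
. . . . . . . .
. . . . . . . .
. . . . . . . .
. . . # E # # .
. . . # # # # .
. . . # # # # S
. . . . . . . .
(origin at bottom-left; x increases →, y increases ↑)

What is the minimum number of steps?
7
(one shortest path: (7, 1) → (7, 2) → (7, 3) → (7, 4) → (6, 4) → (5, 4) → (4, 4) → (4, 3))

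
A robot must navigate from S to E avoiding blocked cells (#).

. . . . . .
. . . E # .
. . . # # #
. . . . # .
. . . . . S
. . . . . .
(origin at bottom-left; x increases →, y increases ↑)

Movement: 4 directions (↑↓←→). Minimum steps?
7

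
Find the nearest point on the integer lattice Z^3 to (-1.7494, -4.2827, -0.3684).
(-2, -4, 0)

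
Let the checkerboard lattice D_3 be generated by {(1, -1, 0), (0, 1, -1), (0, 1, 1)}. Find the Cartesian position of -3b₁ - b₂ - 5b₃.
(-3, -3, -4)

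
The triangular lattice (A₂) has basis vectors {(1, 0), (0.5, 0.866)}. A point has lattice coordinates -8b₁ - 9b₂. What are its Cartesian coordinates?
(-12.5, -7.794)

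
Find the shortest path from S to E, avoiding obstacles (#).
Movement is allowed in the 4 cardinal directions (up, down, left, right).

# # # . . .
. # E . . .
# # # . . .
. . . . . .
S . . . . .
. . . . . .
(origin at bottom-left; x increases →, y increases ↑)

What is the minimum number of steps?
7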